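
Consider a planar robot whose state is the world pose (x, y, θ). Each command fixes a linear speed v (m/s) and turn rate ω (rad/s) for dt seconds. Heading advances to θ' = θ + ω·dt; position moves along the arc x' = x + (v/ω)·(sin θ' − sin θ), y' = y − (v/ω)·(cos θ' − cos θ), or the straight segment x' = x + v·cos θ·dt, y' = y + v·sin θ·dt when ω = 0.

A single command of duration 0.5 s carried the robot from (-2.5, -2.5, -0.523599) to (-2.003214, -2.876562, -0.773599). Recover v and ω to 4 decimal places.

v = 1.2500, ω = -0.5000

Δθ = -0.773599 − -0.523599 = -0.250000
ω = Δθ/dt = -0.250000/0.5 = -0.5000
R = Δx/(sin θ' − sin θ) = -2.5000
v = R·ω = -2.5000·-0.5000 = 1.2500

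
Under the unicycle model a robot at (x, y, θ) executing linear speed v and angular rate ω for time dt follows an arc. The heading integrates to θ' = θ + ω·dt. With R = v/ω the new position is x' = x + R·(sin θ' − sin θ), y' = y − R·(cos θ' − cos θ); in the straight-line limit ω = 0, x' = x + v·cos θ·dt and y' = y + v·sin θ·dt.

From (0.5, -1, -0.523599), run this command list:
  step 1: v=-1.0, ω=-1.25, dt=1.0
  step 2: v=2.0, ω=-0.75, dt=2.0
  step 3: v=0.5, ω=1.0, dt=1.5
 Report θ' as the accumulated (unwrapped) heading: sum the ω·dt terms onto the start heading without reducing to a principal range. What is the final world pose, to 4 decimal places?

step 1: θ'=-1.7736 (R=0.8000) → pose (0.1164, -0.1460, -1.7736)
step 2: θ'=-3.2736 (R=-2.6667) → pose (-2.8466, -2.2524, -3.2736)
step 3: θ'=-1.7736 (R=0.5000) → pose (-3.4022, -2.6473, -1.7736)

(-3.4022, -2.6473, -1.7736)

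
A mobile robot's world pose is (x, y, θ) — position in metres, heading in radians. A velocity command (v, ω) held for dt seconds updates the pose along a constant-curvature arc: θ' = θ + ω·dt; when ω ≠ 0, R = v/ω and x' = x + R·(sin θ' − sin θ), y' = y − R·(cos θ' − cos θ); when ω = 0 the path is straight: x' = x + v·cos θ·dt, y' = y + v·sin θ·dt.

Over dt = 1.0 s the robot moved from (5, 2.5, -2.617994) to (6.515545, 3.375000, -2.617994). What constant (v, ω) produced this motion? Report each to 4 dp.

v = -1.7500, ω = 0.0000

Δθ = -2.617994 − -2.617994 = 0.000000
ω = Δθ/dt = 0.000000/1.0 = 0.0000
ω = 0 → v = (Δx·cos θ + Δy·sin θ)/dt = -1.7500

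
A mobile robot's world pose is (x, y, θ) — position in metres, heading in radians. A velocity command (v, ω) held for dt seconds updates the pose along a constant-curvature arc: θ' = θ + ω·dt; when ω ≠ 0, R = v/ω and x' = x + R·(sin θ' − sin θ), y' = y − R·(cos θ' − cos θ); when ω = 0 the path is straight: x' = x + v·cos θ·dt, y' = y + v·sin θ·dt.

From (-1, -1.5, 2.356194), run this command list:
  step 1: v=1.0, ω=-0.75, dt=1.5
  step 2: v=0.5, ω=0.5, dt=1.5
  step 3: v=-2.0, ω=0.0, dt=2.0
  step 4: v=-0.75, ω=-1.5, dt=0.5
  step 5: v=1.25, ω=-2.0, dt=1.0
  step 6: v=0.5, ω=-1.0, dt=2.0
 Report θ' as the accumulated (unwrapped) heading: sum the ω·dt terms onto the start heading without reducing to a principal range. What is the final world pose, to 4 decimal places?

step 1: θ'=1.2312 (R=-1.3333) → pose (-1.3144, -0.1130, 1.2312)
step 2: θ'=1.9812 (R=1.0000) → pose (-1.3403, 0.6190, 1.9812)
step 3: θ'=1.9812 (straight) → pose (0.2556, -3.0488, 1.9812)
step 4: θ'=1.2312 (R=0.5000) → pose (0.2686, -3.4148, 1.2312)
step 5: θ'=-0.7688 (R=-0.6250) → pose (1.2924, -3.1738, -0.7688)
step 6: θ'=-2.7688 (R=-0.5000) → pose (1.1269, -3.9989, -2.7688)

(1.1269, -3.9989, -2.7688)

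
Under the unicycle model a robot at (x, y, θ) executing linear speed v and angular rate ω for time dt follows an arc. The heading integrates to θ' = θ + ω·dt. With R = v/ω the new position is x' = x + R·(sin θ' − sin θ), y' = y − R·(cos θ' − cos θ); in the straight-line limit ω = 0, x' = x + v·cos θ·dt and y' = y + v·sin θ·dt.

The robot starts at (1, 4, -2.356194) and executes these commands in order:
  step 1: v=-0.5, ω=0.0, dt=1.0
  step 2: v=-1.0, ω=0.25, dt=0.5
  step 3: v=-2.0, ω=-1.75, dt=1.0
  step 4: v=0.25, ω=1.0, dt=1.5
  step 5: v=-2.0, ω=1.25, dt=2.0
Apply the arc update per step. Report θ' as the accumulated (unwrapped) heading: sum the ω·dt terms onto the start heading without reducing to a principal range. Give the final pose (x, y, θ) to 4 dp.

step 1: θ'=-2.3562 (straight) → pose (1.3536, 4.3536, -2.3562)
step 2: θ'=-2.2312 (R=-4.0000) → pose (1.6841, 4.7283, -2.2312)
step 3: θ'=-3.9812 (R=1.1429) → pose (3.4374, 4.7903, -3.9812)
step 4: θ'=-2.4812 (R=0.2500) → pose (3.0980, 4.8208, -2.4812)
step 5: θ'=0.0188 (R=-1.6000) → pose (2.0864, 7.6842, 0.0188)

(2.0864, 7.6842, 0.0188)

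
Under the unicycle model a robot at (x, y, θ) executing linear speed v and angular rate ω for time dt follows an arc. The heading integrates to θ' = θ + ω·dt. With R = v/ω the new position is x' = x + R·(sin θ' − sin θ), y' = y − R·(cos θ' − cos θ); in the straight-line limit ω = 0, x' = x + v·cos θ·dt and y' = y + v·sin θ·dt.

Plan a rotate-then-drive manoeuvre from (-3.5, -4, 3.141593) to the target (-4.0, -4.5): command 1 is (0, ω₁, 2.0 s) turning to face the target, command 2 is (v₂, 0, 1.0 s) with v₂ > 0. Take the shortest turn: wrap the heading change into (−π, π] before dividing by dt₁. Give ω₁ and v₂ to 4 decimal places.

ω₁ = 0.3927, v₂ = 0.7071

heading to target = atan2(-4.5−-4, -4−-3.5) = -2.3562
Δθ = wrap(-2.3562 − 3.1416) = 0.7854; ω₁ = Δθ/dt₁ = 0.3927
distance = √((-4−-3.5)² + (-4.5−-4)²) = 0.7071; v₂ = distance/dt₂ = 0.7071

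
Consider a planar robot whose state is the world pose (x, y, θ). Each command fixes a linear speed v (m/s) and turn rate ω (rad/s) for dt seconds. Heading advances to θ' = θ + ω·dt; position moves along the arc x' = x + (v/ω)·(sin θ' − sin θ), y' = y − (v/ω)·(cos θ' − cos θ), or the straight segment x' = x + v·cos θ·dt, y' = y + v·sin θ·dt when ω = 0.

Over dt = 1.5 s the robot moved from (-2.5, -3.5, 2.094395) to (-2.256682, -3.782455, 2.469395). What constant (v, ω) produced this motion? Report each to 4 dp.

Δθ = 2.469395 − 2.094395 = 0.375000
ω = Δθ/dt = 0.375000/1.5 = 0.2500
R = −Δy/(cos θ' − cos θ) = -1.0000
v = R·ω = -1.0000·0.2500 = -0.2500

v = -0.2500, ω = 0.2500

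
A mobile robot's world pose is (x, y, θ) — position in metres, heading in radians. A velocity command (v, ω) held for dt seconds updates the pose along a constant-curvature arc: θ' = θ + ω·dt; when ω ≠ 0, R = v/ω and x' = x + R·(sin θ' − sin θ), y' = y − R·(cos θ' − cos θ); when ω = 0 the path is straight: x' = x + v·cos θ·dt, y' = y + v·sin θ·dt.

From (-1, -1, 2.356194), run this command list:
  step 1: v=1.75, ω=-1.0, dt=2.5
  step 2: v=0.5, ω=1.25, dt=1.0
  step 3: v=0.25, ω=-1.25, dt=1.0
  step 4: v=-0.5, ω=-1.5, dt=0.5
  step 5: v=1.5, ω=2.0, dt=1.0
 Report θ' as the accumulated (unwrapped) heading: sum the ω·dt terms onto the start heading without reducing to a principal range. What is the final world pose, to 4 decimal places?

step 1: θ'=-0.1438 (R=-1.7500) → pose (0.4882, 1.9694, -0.1438)
step 2: θ'=1.1062 (R=0.4000) → pose (0.9032, 2.1860, 1.1062)
step 3: θ'=-0.1438 (R=-0.2000) → pose (1.1106, 2.2943, -0.1438)
step 4: θ'=-0.8938 (R=0.3333) → pose (0.8986, 2.4154, -0.8938)
step 5: θ'=1.1062 (R=0.7500) → pose (2.1537, 2.5492, 1.1062)

(2.1537, 2.5492, 1.1062)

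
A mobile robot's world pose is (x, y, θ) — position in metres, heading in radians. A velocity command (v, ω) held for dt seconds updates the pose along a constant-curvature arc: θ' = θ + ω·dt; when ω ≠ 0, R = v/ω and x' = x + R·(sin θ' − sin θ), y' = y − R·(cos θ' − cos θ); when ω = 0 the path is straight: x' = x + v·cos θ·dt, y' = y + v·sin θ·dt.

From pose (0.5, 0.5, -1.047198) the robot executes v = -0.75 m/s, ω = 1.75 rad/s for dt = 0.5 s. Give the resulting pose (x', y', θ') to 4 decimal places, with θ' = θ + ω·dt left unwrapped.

(0.2023, 0.7079, -0.1722)

θ' = -1.0472 + 1.75·0.5 = -0.1722
R = v/ω = -0.75/1.75 = -0.4286
x' = 0.5 + -0.4286·(sin -0.1722 − sin -1.0472) = 0.2023
y' = 0.5 − -0.4286·(cos -0.1722 − cos -1.0472) = 0.7079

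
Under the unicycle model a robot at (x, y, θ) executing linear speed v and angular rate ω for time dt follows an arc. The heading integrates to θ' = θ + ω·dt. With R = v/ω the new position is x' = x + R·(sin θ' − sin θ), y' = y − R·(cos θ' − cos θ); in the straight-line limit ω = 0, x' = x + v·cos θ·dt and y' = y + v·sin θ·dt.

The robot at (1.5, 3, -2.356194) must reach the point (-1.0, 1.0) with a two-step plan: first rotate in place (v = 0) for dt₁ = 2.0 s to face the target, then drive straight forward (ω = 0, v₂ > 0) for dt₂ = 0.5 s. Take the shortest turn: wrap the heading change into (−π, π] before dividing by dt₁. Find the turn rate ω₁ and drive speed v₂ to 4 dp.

ω₁ = -0.0553, v₂ = 6.4031

heading to target = atan2(1−3, -1−1.5) = -2.4669
Δθ = wrap(-2.4669 − -2.3562) = -0.1107; ω₁ = Δθ/dt₁ = -0.0553
distance = √((-1−1.5)² + (1−3)²) = 3.2016; v₂ = distance/dt₂ = 6.4031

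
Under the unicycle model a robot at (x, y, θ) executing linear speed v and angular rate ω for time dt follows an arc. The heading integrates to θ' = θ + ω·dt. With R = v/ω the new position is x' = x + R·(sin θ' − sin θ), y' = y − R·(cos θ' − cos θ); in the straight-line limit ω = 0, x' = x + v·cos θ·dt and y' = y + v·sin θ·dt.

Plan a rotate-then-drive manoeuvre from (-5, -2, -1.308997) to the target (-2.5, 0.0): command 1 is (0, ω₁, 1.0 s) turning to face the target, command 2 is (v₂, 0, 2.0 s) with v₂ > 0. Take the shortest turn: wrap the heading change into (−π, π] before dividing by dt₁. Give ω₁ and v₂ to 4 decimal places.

ω₁ = 1.9837, v₂ = 1.6008

heading to target = atan2(0−-2, -2.5−-5) = 0.6747
Δθ = wrap(0.6747 − -1.3090) = 1.9837; ω₁ = Δθ/dt₁ = 1.9837
distance = √((-2.5−-5)² + (0−-2)²) = 3.2016; v₂ = distance/dt₂ = 1.6008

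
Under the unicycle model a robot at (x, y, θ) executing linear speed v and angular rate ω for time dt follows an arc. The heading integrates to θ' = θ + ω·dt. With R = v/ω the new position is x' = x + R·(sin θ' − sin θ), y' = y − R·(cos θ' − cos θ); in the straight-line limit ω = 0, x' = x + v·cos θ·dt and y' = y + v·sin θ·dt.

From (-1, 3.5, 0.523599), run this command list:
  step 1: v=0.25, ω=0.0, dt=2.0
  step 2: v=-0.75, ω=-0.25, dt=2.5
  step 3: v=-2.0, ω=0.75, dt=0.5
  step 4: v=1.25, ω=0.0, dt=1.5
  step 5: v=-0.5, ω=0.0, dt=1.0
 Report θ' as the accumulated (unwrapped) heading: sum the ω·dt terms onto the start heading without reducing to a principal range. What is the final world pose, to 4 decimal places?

step 1: θ'=0.5236 (straight) → pose (-0.5670, 3.7500, 0.5236)
step 2: θ'=-0.1014 (R=3.0000) → pose (-2.3707, 3.3635, -0.1014)
step 3: θ'=0.2736 (R=-2.6667) → pose (-3.3611, 3.2780, 0.2736)
step 4: θ'=0.2736 (straight) → pose (-1.5559, 3.7846, 0.2736)
step 5: θ'=0.2736 (straight) → pose (-2.0373, 3.6495, 0.2736)

(-2.0373, 3.6495, 0.2736)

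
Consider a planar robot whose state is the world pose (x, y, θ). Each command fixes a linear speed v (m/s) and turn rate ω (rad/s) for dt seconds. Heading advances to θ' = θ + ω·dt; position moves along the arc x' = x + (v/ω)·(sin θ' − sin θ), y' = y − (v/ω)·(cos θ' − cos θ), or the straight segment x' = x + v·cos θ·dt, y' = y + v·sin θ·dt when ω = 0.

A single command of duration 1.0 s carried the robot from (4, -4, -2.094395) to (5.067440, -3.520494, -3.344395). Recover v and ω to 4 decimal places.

v = -1.2500, ω = -1.2500

Δθ = -3.344395 − -2.094395 = -1.250000
ω = Δθ/dt = -1.250000/1.0 = -1.2500
R = Δx/(sin θ' − sin θ) = 1.0000
v = R·ω = 1.0000·-1.2500 = -1.2500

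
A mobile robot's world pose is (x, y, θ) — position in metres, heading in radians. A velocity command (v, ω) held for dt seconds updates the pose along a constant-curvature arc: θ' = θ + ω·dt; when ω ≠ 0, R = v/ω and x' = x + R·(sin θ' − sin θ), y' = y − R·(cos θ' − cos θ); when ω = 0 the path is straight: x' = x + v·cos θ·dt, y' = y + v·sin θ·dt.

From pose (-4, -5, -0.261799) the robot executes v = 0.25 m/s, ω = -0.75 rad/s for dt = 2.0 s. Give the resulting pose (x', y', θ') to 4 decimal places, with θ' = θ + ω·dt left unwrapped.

(-3.7590, -5.3853, -1.7618)

θ' = -0.2618 + -0.75·2.0 = -1.7618
R = v/ω = 0.25/-0.75 = -0.3333
x' = -4 + -0.3333·(sin -1.7618 − sin -0.2618) = -3.7590
y' = -5 − -0.3333·(cos -1.7618 − cos -0.2618) = -5.3853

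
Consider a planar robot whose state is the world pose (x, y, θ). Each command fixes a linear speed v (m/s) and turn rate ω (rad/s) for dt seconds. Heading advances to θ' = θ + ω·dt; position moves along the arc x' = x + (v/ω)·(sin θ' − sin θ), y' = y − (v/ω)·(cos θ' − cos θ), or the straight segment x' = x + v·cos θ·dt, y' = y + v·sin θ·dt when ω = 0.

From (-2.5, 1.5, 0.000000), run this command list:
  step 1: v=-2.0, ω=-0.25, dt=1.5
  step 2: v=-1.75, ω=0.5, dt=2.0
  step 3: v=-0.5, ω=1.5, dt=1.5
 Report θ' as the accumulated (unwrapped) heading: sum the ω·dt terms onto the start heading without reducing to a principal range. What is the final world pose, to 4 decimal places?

(-8.6528, 1.0457, 2.8750)

step 1: θ'=-0.3750 (R=8.0000) → pose (-5.4302, 2.0559, -0.3750)
step 2: θ'=0.6250 (R=-3.5000) → pose (-8.7600, 1.6375, 0.6250)
step 3: θ'=2.8750 (R=-0.3333) → pose (-8.6528, 1.0457, 2.8750)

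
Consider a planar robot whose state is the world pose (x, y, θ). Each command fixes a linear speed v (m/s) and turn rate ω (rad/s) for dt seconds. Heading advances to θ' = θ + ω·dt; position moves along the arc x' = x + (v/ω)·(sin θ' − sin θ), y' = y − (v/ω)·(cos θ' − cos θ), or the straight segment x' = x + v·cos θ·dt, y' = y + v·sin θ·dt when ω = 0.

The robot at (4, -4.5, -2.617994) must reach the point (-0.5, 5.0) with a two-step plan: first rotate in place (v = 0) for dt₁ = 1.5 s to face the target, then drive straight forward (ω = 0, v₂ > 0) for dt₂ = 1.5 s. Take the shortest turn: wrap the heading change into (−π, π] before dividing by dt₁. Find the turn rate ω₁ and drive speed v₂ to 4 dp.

ω₁ = -1.1013, v₂ = 7.0079

heading to target = atan2(5−-4.5, -0.5−4) = 2.0132
Δθ = wrap(2.0132 − -2.6180) = -1.6520; ω₁ = Δθ/dt₁ = -1.1013
distance = √((-0.5−4)² + (5−-4.5)²) = 10.5119; v₂ = distance/dt₂ = 7.0079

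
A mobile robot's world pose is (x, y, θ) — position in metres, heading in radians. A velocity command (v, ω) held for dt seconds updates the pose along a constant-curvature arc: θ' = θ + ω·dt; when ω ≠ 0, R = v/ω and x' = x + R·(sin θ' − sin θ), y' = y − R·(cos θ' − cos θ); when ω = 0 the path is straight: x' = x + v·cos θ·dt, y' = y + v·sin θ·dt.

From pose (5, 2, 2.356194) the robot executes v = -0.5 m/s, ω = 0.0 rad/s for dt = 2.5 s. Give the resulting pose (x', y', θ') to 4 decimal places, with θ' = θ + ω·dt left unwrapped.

θ' = 2.3562 + 0.0·2.5 = 2.3562
ω = 0 → straight: x' = 5 + -0.5·cos(2.3562)·2.5 = 5.8839
y' = 2 + -0.5·sin(2.3562)·2.5 = 1.1161

(5.8839, 1.1161, 2.3562)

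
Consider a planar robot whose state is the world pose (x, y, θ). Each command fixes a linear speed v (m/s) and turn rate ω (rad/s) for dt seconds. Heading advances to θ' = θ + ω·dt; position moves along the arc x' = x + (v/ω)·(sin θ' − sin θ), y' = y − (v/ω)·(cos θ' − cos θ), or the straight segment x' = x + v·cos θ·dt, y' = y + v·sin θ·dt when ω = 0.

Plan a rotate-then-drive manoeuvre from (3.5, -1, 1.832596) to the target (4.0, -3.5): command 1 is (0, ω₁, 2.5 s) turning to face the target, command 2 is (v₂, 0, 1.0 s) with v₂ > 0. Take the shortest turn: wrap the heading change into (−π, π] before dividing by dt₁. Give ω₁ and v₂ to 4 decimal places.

ω₁ = 1.2309, v₂ = 2.5495

heading to target = atan2(-3.5−-1, 4−3.5) = -1.3734
Δθ = wrap(-1.3734 − 1.8326) = 3.0772; ω₁ = Δθ/dt₁ = 1.2309
distance = √((4−3.5)² + (-3.5−-1)²) = 2.5495; v₂ = distance/dt₂ = 2.5495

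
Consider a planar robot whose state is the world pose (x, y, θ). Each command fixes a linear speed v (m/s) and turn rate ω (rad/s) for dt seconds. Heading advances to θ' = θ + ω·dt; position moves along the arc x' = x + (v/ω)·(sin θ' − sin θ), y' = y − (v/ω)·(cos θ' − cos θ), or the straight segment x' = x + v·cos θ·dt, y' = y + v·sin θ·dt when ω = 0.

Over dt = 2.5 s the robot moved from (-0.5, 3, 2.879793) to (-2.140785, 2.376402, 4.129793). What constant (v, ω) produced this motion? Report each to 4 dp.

Δθ = 4.129793 − 2.879793 = 1.250000
ω = Δθ/dt = 1.250000/2.5 = 0.5000
R = Δx/(sin θ' − sin θ) = 1.5000
v = R·ω = 1.5000·0.5000 = 0.7500

v = 0.7500, ω = 0.5000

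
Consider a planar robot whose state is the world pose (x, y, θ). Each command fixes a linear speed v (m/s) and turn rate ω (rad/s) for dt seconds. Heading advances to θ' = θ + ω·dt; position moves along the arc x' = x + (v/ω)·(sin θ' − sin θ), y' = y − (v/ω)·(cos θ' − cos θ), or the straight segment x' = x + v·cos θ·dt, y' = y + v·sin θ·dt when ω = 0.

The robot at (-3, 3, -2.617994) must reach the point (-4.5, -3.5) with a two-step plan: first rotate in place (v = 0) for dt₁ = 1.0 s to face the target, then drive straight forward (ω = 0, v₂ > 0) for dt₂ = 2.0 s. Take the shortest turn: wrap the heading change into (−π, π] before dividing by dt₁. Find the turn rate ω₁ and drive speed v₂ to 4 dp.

heading to target = atan2(-3.5−3, -4.5−-3) = -1.7976
Δθ = wrap(-1.7976 − -2.6180) = 0.8204; ω₁ = Δθ/dt₁ = 0.8204
distance = √((-4.5−-3)² + (-3.5−3)²) = 6.6708; v₂ = distance/dt₂ = 3.3354

ω₁ = 0.8204, v₂ = 3.3354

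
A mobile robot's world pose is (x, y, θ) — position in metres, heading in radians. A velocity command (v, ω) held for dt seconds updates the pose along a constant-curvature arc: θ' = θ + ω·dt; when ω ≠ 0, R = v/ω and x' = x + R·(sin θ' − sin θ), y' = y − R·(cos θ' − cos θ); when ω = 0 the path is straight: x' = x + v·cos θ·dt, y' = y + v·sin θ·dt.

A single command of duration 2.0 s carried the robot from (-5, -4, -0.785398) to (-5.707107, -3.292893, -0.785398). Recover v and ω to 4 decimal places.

Δθ = -0.785398 − -0.785398 = 0.000000
ω = Δθ/dt = 0.000000/2.0 = 0.0000
ω = 0 → v = (Δx·cos θ + Δy·sin θ)/dt = -0.5000

v = -0.5000, ω = 0.0000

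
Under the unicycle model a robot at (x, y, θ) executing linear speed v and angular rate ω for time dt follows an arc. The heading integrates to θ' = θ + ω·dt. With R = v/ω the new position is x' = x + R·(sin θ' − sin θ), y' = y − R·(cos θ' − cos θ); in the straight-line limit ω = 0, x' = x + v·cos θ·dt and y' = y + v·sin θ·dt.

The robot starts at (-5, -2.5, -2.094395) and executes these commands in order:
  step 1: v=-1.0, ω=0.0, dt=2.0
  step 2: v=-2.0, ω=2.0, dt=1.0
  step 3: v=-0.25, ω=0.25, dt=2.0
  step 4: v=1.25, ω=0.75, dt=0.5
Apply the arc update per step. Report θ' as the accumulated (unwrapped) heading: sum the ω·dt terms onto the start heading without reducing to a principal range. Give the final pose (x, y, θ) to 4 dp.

(-4.7454, 0.9982, 0.7806)

step 1: θ'=-2.0944 (straight) → pose (-4.0000, -0.7679, -2.0944)
step 2: θ'=-0.0944 (R=-1.0000) → pose (-4.7718, 0.7276, -0.0944)
step 3: θ'=0.4056 (R=-1.0000) → pose (-5.2606, 0.6509, 0.4056)
step 4: θ'=0.7806 (R=1.6667) → pose (-4.7454, 0.9982, 0.7806)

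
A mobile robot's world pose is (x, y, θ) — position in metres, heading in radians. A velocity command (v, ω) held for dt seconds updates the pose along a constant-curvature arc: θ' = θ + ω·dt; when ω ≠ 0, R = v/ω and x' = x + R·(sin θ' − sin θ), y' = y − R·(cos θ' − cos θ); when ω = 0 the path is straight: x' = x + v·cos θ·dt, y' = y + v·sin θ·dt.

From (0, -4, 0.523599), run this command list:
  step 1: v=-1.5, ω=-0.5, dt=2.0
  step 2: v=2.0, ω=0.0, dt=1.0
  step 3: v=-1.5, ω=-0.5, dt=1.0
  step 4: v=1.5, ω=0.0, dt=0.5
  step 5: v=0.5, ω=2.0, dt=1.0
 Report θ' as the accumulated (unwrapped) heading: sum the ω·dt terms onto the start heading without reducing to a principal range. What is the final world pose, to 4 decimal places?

(-1.3675, -4.6106, 1.0236)

step 1: θ'=-0.4764 (R=3.0000) → pose (-2.8758, -4.0679, -0.4764)
step 2: θ'=-0.4764 (straight) → pose (-1.0985, -4.9850, -0.4764)
step 3: θ'=-0.9764 (R=3.0000) → pose (-2.2082, -3.9991, -0.9764)
step 4: θ'=-0.9764 (straight) → pose (-1.7882, -4.6205, -0.9764)
step 5: θ'=1.0236 (R=0.2500) → pose (-1.3675, -4.6106, 1.0236)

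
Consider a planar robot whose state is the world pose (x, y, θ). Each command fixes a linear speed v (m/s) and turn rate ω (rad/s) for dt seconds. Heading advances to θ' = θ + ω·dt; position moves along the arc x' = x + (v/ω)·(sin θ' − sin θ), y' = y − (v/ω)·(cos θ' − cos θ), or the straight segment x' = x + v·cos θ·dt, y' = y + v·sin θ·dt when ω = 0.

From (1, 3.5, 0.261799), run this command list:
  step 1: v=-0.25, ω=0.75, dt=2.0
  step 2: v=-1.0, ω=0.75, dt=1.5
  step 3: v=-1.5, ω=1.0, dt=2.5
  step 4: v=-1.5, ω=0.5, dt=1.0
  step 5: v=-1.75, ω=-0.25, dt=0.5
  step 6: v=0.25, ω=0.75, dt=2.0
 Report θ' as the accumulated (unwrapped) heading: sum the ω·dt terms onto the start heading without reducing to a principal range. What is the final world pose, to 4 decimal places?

step 1: θ'=1.7618 (R=-0.3333) → pose (0.7590, 3.1147, 1.7618)
step 2: θ'=2.8868 (R=-1.3333) → pose (1.7320, 2.0776, 2.8868)
step 3: θ'=5.3868 (R=-1.5000) → pose (3.2817, 4.4658, 5.3868)
step 4: θ'=5.8868 (R=-3.0000) → pose (2.0967, 5.3599, 5.8868)
step 5: θ'=5.7618 (R=7.0000) → pose (1.3128, 5.7472, 5.7618)
step 6: θ'=7.2618 (R=0.3333) → pose (1.7554, 5.8502, 7.2618)

(1.7554, 5.8502, 7.2618)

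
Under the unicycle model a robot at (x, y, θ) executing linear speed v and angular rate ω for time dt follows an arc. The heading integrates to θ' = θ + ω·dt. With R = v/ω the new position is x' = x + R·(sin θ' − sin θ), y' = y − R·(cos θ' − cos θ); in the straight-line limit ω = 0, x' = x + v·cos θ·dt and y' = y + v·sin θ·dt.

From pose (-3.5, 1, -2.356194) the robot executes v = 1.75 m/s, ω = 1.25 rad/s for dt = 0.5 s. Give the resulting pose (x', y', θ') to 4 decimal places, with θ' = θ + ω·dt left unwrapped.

(-3.8921, 0.2336, -1.7312)

θ' = -2.3562 + 1.25·0.5 = -1.7312
R = v/ω = 1.75/1.25 = 1.4000
x' = -3.5 + 1.4000·(sin -1.7312 − sin -2.3562) = -3.8921
y' = 1 − 1.4000·(cos -1.7312 − cos -2.3562) = 0.2336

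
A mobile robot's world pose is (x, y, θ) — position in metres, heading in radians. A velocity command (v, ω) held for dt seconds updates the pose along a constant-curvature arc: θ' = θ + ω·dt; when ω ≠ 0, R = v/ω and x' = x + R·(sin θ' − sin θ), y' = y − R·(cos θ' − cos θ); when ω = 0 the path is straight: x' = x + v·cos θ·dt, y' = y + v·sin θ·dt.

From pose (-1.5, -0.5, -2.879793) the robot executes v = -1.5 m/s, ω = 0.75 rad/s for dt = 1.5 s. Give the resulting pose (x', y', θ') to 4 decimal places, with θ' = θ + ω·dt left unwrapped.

(-0.0514, 1.0659, -1.7548)

θ' = -2.8798 + 0.75·1.5 = -1.7548
R = v/ω = -1.5/0.75 = -2.0000
x' = -1.5 + -2.0000·(sin -1.7548 − sin -2.8798) = -0.0514
y' = -0.5 − -2.0000·(cos -1.7548 − cos -2.8798) = 1.0659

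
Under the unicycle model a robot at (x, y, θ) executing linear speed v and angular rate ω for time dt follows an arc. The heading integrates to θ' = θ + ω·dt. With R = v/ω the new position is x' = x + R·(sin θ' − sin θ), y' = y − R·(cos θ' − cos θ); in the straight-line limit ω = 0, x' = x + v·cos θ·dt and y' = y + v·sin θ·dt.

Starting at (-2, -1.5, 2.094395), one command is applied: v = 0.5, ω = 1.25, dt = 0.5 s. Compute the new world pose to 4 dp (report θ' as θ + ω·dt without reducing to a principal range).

(-2.1825, -1.3351, 2.7194)

θ' = 2.0944 + 1.25·0.5 = 2.7194
R = v/ω = 0.5/1.25 = 0.4000
x' = -2 + 0.4000·(sin 2.7194 − sin 2.0944) = -2.1825
y' = -1.5 − 0.4000·(cos 2.7194 − cos 2.0944) = -1.3351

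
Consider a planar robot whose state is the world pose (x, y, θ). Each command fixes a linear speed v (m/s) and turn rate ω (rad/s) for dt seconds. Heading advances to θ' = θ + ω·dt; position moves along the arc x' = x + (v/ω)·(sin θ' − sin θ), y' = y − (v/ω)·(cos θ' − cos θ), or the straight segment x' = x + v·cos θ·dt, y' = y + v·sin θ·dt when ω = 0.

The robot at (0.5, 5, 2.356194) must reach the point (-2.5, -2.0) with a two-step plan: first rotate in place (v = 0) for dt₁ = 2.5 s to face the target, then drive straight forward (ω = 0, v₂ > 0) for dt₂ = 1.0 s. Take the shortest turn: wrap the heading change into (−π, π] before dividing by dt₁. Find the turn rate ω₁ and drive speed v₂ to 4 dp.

heading to target = atan2(-2−5, -2.5−0.5) = -1.9757
Δθ = wrap(-1.9757 − 2.3562) = 1.9513; ω₁ = Δθ/dt₁ = 0.7805
distance = √((-2.5−0.5)² + (-2−5)²) = 7.6158; v₂ = distance/dt₂ = 7.6158

ω₁ = 0.7805, v₂ = 7.6158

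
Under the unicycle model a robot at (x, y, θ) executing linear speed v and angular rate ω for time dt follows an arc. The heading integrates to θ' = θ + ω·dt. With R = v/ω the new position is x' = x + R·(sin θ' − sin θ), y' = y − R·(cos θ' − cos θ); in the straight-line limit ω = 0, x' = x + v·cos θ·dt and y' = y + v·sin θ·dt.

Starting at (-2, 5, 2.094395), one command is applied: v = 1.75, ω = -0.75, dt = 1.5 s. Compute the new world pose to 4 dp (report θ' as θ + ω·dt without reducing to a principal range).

(-1.9032, 7.4869, 0.9694)

θ' = 2.0944 + -0.75·1.5 = 0.9694
R = v/ω = 1.75/-0.75 = -2.3333
x' = -2 + -2.3333·(sin 0.9694 − sin 2.0944) = -1.9032
y' = 5 − -2.3333·(cos 0.9694 − cos 2.0944) = 7.4869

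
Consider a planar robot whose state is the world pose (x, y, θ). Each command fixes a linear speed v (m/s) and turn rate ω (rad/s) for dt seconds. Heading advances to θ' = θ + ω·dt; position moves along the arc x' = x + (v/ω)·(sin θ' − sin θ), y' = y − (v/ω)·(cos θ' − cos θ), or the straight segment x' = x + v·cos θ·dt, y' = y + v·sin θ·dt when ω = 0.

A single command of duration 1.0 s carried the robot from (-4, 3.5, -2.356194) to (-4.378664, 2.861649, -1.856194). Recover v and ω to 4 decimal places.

Δθ = -1.856194 − -2.356194 = 0.500000
ω = Δθ/dt = 0.500000/1.0 = 0.5000
R = −Δy/(cos θ' − cos θ) = 1.5000
v = R·ω = 1.5000·0.5000 = 0.7500

v = 0.7500, ω = 0.5000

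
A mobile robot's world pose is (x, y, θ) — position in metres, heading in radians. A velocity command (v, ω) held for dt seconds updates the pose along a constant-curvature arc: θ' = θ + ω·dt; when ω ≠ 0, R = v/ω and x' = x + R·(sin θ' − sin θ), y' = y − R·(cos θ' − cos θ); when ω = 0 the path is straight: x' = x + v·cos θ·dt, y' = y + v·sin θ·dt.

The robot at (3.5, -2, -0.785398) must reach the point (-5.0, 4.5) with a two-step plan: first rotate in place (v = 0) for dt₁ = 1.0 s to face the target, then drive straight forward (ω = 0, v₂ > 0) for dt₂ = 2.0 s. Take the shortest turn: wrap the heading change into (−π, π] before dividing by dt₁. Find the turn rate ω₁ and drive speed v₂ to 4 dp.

ω₁ = -3.0090, v₂ = 5.3502

heading to target = atan2(4.5−-2, -5−3.5) = 2.4887
Δθ = wrap(2.4887 − -0.7854) = -3.0090; ω₁ = Δθ/dt₁ = -3.0090
distance = √((-5−3.5)² + (4.5−-2)²) = 10.7005; v₂ = distance/dt₂ = 5.3502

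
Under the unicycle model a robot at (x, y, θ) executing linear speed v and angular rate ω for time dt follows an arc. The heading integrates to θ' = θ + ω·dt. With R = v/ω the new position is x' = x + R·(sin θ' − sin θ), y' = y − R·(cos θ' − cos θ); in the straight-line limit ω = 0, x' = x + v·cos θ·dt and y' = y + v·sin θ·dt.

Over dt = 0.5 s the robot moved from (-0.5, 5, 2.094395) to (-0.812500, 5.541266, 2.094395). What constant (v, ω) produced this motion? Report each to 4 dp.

v = 1.2500, ω = 0.0000

Δθ = 2.094395 − 2.094395 = 0.000000
ω = Δθ/dt = 0.000000/0.5 = 0.0000
ω = 0 → v = (Δx·cos θ + Δy·sin θ)/dt = 1.2500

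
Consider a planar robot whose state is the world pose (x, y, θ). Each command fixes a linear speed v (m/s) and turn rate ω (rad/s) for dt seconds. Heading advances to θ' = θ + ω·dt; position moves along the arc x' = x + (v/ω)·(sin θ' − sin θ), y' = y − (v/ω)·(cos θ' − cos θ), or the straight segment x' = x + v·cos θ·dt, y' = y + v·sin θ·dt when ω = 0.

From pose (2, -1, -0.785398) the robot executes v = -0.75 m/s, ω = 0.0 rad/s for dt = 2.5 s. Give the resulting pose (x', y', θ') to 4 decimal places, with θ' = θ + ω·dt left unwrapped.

θ' = -0.7854 + 0.0·2.5 = -0.7854
ω = 0 → straight: x' = 2 + -0.75·cos(-0.7854)·2.5 = 0.6742
y' = -1 + -0.75·sin(-0.7854)·2.5 = 0.3258

(0.6742, 0.3258, -0.7854)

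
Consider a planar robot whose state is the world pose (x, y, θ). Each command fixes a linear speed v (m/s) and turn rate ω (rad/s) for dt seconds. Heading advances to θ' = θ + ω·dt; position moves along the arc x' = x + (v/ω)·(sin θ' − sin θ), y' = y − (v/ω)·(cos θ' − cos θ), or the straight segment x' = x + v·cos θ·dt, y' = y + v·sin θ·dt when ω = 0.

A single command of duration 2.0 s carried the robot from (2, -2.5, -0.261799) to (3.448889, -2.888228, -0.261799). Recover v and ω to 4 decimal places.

v = 0.7500, ω = 0.0000

Δθ = -0.261799 − -0.261799 = 0.000000
ω = Δθ/dt = 0.000000/2.0 = 0.0000
ω = 0 → v = (Δx·cos θ + Δy·sin θ)/dt = 0.7500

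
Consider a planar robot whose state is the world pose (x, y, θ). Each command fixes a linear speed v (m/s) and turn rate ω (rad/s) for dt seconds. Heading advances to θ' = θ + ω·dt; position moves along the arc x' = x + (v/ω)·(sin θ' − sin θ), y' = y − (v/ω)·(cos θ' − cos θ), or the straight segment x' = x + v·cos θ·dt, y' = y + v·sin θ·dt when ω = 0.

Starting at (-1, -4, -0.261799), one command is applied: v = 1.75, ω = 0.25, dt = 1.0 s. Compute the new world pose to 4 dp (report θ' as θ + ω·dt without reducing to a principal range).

θ' = -0.2618 + 0.25·1.0 = -0.0118
R = v/ω = 1.75/0.25 = 7.0000
x' = -1 + 7.0000·(sin -0.0118 − sin -0.2618) = 0.7291
y' = -4 − 7.0000·(cos -0.0118 − cos -0.2618) = -4.2380

(0.7291, -4.2380, -0.0118)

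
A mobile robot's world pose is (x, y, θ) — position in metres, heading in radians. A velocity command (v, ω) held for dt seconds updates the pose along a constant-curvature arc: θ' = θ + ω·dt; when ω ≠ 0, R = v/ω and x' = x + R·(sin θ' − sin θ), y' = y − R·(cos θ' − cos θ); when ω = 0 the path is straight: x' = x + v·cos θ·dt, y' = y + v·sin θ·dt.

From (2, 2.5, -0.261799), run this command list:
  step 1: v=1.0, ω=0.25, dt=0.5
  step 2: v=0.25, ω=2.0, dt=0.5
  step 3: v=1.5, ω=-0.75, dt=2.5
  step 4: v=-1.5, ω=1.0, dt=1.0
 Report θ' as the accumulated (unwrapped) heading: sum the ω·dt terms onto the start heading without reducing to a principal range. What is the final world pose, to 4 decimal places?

(4.5633, 2.9087, -0.0118)

step 1: θ'=-0.1368 (R=4.0000) → pose (2.4898, 2.4011, -0.1368)
step 2: θ'=0.8632 (R=0.1250) → pose (2.6018, 2.4437, 0.8632)
step 3: θ'=-1.0118 (R=-2.0000) → pose (5.8173, 2.2043, -1.0118)
step 4: θ'=-0.0118 (R=-1.5000) → pose (4.5633, 2.9087, -0.0118)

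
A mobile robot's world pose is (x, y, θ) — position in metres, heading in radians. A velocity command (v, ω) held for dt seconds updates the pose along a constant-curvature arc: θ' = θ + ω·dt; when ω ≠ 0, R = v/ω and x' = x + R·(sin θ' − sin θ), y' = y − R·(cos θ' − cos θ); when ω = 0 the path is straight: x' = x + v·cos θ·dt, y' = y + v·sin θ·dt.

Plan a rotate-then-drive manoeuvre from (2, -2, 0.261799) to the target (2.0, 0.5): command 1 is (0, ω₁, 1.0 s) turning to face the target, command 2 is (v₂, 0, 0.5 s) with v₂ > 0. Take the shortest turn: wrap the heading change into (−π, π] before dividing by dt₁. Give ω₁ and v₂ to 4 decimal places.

ω₁ = 1.3090, v₂ = 5.0000

heading to target = atan2(0.5−-2, 2−2) = 1.5708
Δθ = wrap(1.5708 − 0.2618) = 1.3090; ω₁ = Δθ/dt₁ = 1.3090
distance = √((2−2)² + (0.5−-2)²) = 2.5000; v₂ = distance/dt₂ = 5.0000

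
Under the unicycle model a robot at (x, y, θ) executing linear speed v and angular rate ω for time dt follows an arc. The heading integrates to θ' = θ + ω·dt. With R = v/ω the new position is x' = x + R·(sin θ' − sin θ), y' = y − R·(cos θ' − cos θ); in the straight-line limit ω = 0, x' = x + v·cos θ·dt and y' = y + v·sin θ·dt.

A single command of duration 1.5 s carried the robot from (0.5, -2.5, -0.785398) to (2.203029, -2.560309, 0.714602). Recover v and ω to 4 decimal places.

v = 1.2500, ω = 1.0000

Δθ = 0.714602 − -0.785398 = 1.500000
ω = Δθ/dt = 1.500000/1.5 = 1.0000
R = Δx/(sin θ' − sin θ) = 1.2500
v = R·ω = 1.2500·1.0000 = 1.2500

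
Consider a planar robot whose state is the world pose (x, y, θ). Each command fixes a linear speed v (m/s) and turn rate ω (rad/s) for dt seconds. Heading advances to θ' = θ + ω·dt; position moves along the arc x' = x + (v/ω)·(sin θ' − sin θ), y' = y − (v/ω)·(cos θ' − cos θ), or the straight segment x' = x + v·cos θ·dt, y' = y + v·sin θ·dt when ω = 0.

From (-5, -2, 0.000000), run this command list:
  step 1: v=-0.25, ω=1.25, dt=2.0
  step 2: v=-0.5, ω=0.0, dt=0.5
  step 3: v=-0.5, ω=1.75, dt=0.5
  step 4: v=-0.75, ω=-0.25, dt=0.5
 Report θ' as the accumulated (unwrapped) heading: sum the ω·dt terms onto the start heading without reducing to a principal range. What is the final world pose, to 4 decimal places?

step 1: θ'=2.5000 (R=-0.2000) → pose (-5.1197, -2.3602, 2.5000)
step 2: θ'=2.5000 (straight) → pose (-4.9194, -2.5098, 2.5000)
step 3: θ'=3.3750 (R=-0.2857) → pose (-4.6823, -2.5589, 3.3750)
step 4: θ'=3.2500 (R=3.0000) → pose (-4.3130, -2.4952, 3.2500)

(-4.3130, -2.4952, 3.2500)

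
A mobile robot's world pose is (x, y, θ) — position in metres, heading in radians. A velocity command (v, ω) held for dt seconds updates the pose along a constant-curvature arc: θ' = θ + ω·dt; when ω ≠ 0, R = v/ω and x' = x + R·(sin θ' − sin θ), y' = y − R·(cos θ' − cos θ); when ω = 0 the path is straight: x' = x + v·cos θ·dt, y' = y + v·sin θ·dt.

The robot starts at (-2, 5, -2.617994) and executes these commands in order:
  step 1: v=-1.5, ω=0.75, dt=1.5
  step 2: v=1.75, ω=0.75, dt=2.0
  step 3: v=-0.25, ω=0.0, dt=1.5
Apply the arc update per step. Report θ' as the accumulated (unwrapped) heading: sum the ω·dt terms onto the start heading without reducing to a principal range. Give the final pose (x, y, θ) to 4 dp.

(0.9616, 4.7330, 0.0070)

step 1: θ'=-1.4930 (R=-2.0000) → pose (-1.0060, 6.8875, -1.4930)
step 2: θ'=0.0070 (R=2.3333) → pose (1.3366, 4.7356, 0.0070)
step 3: θ'=0.0070 (straight) → pose (0.9616, 4.7330, 0.0070)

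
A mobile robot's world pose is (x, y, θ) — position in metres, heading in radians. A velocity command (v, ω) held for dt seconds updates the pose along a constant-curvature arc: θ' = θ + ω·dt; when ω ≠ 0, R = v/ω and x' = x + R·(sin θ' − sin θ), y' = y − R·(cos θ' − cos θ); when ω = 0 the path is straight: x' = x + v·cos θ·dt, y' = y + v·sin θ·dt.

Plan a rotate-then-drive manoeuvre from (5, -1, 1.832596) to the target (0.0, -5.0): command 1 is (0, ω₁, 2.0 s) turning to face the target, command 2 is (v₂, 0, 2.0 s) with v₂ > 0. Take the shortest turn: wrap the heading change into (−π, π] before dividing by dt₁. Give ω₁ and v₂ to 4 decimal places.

heading to target = atan2(-5−-1, 0−5) = -2.4669
Δθ = wrap(-2.4669 − 1.8326) = 1.9837; ω₁ = Δθ/dt₁ = 0.9919
distance = √((0−5)² + (-5−-1)²) = 6.4031; v₂ = distance/dt₂ = 3.2016

ω₁ = 0.9919, v₂ = 3.2016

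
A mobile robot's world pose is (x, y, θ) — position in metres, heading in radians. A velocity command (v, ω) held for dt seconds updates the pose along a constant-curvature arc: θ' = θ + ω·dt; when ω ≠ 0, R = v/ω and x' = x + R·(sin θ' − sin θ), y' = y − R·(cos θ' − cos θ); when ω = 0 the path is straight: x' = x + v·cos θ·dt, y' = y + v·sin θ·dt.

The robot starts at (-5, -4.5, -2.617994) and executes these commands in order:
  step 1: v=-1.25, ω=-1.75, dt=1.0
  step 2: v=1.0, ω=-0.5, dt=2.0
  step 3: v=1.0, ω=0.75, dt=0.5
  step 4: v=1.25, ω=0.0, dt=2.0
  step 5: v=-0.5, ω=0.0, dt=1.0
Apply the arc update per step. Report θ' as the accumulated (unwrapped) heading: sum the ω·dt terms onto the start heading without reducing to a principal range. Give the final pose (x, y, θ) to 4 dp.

(-2.8952, -0.6175, -4.9930)

step 1: θ'=-4.3680 (R=0.7143) → pose (-3.9705, -4.8774, -4.3680)
step 2: θ'=-5.3680 (R=-2.0000) → pose (-3.6733, -2.9829, -5.3680)
step 3: θ'=-4.9930 (R=1.3333) → pose (-3.4490, -2.5393, -4.9930)
step 4: θ'=-4.9930 (straight) → pose (-2.7567, -0.1371, -4.9930)
step 5: θ'=-4.9930 (straight) → pose (-2.8952, -0.6175, -4.9930)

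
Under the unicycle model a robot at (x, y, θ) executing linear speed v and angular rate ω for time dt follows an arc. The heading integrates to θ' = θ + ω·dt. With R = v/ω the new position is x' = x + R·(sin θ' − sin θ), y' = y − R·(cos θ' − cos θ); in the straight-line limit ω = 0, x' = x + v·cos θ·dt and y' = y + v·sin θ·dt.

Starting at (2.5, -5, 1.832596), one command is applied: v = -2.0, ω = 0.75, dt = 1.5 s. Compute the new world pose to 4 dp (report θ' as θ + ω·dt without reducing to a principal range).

θ' = 1.8326 + 0.75·1.5 = 2.9576
R = v/ω = -2.0/0.75 = -2.6667
x' = 2.5 + -2.6667·(sin 2.9576 − sin 1.8326) = 4.5879
y' = -5 − -2.6667·(cos 2.9576 − cos 1.8326) = -6.9315

(4.5879, -6.9315, 2.9576)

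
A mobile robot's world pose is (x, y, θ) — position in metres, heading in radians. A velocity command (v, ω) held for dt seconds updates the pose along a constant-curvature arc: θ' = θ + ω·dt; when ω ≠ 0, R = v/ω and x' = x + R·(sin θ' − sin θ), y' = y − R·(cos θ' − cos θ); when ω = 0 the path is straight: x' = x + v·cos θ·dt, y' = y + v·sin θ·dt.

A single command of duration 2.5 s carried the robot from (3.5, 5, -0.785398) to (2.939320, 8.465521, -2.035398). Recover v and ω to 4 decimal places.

Δθ = -2.035398 − -0.785398 = -1.250000
ω = Δθ/dt = -1.250000/2.5 = -0.5000
R = −Δy/(cos θ' − cos θ) = 3.0000
v = R·ω = 3.0000·-0.5000 = -1.5000

v = -1.5000, ω = -0.5000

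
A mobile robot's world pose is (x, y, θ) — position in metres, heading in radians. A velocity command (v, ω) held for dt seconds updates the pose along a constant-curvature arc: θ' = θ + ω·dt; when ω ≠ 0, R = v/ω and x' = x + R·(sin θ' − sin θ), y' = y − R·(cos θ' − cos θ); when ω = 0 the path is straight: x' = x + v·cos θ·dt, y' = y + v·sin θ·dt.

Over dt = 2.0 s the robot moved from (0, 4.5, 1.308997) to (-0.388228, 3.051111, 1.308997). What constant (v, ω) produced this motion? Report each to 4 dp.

v = -0.7500, ω = 0.0000

Δθ = 1.308997 − 1.308997 = 0.000000
ω = Δθ/dt = 0.000000/2.0 = 0.0000
ω = 0 → v = (Δx·cos θ + Δy·sin θ)/dt = -0.7500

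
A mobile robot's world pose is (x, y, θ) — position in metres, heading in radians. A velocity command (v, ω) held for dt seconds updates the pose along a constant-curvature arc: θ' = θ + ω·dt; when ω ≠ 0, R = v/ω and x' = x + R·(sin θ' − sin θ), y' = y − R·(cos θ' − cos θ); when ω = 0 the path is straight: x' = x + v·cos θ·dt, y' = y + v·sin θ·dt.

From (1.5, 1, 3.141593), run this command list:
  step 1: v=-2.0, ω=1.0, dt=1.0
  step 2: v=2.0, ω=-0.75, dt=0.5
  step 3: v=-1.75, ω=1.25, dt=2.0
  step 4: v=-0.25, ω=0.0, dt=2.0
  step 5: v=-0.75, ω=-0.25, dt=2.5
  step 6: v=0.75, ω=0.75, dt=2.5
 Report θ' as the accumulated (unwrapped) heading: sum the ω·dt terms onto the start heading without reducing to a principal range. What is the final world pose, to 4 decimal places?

step 1: θ'=4.1416 (R=-2.0000) → pose (3.1829, 1.9194, 4.1416)
step 2: θ'=3.7666 (R=-2.6667) → pose (2.4993, 1.1976, 3.7666)
step 3: θ'=6.2666 (R=-1.4000) → pose (1.7034, 3.7328, 6.2666)
step 4: θ'=6.2666 (straight) → pose (1.2034, 3.7411, 6.2666)
step 5: θ'=5.6416 (R=3.0000) → pose (-0.5422, 4.3372, 5.6416)
step 6: θ'=7.5166 (R=1.0000) → pose (0.9999, 4.8074, 7.5166)

(0.9999, 4.8074, 7.5166)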